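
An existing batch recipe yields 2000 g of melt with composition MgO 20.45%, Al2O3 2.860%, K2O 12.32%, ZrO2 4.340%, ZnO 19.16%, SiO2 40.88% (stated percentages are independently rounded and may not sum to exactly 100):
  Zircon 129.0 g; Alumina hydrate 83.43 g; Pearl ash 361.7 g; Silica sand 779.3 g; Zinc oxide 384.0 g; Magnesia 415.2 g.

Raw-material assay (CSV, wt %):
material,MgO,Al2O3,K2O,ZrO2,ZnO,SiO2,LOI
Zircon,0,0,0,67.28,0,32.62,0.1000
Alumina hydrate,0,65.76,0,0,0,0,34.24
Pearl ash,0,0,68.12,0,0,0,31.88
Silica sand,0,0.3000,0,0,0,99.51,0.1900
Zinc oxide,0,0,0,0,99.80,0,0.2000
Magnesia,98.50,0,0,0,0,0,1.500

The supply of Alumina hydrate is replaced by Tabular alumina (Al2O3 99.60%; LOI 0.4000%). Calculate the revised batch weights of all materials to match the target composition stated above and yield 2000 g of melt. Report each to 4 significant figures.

The working math holds exact precision end to end. Rounding to four significant digits governs each intermediate as shown — each reported result sees exactly one rounding. All derived quantities (net glass mass, ignition loss, the six compositions, the totals, yield) are rebuilt from the batch weights per 2000 g of glass at full float precision as quoted within either problem or answer.
Target oxide masses per 2000 g melt:
  MgO: 20.45% × 2000 = 409.0 g
  Al2O3: 2.860% × 2000 = 57.20 g
  K2O: 12.32% × 2000 = 246.4 g
  ZrO2: 4.340% × 2000 = 86.80 g
  ZnO: 19.16% × 2000 = 383.2 g
  SiO2: 40.88% × 2000 = 817.6 g
A balance pass over the oxides, applying the batch weights above, on the stated basis (sum by sum, the targets are met given rounding of the digits):
  MgO: 415.2·0.9850 = 409.0 g (target 409.0 g)
  Al2O3: 55.08·0.9960 + 779.3·0.003000 = 57.20 g (target 57.20 g)
  K2O: 361.7·0.6812 = 246.4 g (target 246.4 g)
  ZrO2: 129.0·0.6728 = 86.79 g (target 86.80 g)
  ZnO: 384.0·0.9980 = 383.2 g (target 383.2 g)
  SiO2: 129.0·0.3262 + 779.3·0.9951 = 817.6 g (target 817.6 g)
Glass-mass sanity pass: batch total minus LOI = 2000 g (targets for the oxides total 2000 g; versus the stated basis of 2000 g — deltas are rounding alone).
Batch grand total — Σ batch = 2124 g; the LOI term Σ batch·LOI equals 124.1 g; yield = glass ÷ total batch = 94.16%.

Revised batch per 2000 g melt:
  Zircon: 129.0 g
  Tabular alumina: 55.08 g
  Pearl ash: 361.7 g
  Silica sand: 779.3 g
  Zinc oxide: 384.0 g
  Magnesia: 415.2 g
Total batch = 2124 g; LOI loss = 124.1 g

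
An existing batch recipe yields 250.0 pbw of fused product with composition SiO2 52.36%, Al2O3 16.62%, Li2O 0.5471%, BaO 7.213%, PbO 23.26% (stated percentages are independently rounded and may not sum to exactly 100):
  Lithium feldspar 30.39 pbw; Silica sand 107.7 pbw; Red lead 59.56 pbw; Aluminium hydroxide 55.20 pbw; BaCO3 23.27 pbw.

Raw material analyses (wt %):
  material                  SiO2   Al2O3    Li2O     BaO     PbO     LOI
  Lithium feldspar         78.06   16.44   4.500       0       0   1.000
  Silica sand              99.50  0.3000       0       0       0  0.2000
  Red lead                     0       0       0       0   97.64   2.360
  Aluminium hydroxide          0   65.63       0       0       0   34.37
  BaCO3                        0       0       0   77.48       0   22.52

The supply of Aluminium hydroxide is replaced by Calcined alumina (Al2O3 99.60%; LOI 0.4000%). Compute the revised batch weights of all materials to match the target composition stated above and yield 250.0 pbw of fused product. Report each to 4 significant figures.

Values along the way appear (rounded to four significant digits) when written out. Every computation runs at full float precision all the way through — every reported value carries a single rounding. The derived quantities, including glass mass, yield, totals, LOI, the five compositions, are carried starting from the weights at 250.0 pbw of glass in exact precision, as set out in the problem or the answer.
Target oxide masses per 250.0 pbw fused product:
  SiO2: 52.36% × 250.0 = 130.9 pbw
  Al2O3: 16.62% × 250.0 = 41.55 pbw
  Li2O: 0.5471% × 250.0 = 1.368 pbw
  BaO: 7.213% × 250.0 = 18.03 pbw
  PbO: 23.26% × 250.0 = 58.15 pbw
Per-oxide balance check from the weights as reported, relative to the basis at hand (sums match the target masses within answer rounding):
  SiO2: 30.39·0.7806 + 107.7·0.9950 = 130.9 pbw (target 130.9 pbw)
  Al2O3: 30.39·0.1644 + 107.7·0.003000 + 36.38·0.9960 = 41.55 pbw (target 41.55 pbw)
  Li2O: 30.39·0.04500 = 1.368 pbw (target 1.368 pbw)
  BaO: 23.27·0.7748 = 18.03 pbw (target 18.03 pbw)
  PbO: 59.56·0.9764 = 58.15 pbw (target 58.15 pbw)
Glass-mass bookkeeping: total batch − LOI = 250.0 pbw (the targets, summed, come to 250.0 pbw; the stated basis being 250.0 pbw — rounding explains the deltas).
Whole-batch sum: Σ batch = 257.3 pbw; ignition loss, Σ(batch × LOI) = 7.311 pbw; as yield: glass ÷ batch → 97.16%.

Revised batch per 250.0 pbw fused product:
  Lithium feldspar: 30.39 pbw
  Silica sand: 107.7 pbw
  Red lead: 59.56 pbw
  Calcined alumina: 36.38 pbw
  BaCO3: 23.27 pbw
Total batch = 257.3 pbw; LOI loss = 7.311 pbw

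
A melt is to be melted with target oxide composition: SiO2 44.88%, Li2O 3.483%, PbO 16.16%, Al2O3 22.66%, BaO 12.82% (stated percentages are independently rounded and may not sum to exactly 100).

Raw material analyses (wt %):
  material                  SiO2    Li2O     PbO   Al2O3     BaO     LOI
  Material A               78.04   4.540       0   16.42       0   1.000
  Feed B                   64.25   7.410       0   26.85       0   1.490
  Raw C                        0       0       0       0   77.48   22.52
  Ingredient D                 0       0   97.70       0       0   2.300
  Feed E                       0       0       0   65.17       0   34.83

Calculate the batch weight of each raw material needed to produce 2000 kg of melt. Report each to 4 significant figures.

The working math runs at exact precision from start to finish. Working values are shown, rounded to 4 significant digits, alongside each step. Each reported value takes a single rounding. All derived quantities are re-derived using the weight values on 2000 kg of glass at exact precision (the five compositions, ignition loss, glass mass, the yield, totals), exactly as printed in the question or the answer.
Per-oxide target masses for 2000 kg melt:
  SiO2: 44.88% × 2000 = 897.6 kg
  Li2O: 3.483% × 2000 = 69.66 kg
  PbO: 16.16% × 2000 = 323.2 kg
  Al2O3: 22.66% × 2000 = 453.2 kg
  BaO: 12.82% × 2000 = 256.4 kg
Checking each oxide sum applying the batch weights above, under the basis named above (sums match the target masses once rounding is allowed for):
  SiO2: 759.1·0.7804 + 475.0·0.6425 = 897.6 kg (target 897.6 kg)
  Li2O: 759.1·0.04540 + 475.0·0.07410 = 69.66 kg (target 69.66 kg)
  PbO: 330.8·0.9770 = 323.2 kg (target 323.2 kg)
  Al2O3: 759.1·0.1642 + 475.0·0.2685 + 308.5·0.6517 = 453.2 kg (target 453.2 kg)
  BaO: 330.9·0.7748 = 256.4 kg (target 256.4 kg)
Mass balance on the glass: total charge less LOI = 2000 kg (the targets, summed, come to 2000 kg; with the basis standing at 2000 kg — rounding explains the deltas).
Batch total: Σ batch = 2204 kg; the LOI term Σ batch·LOI equals 204.2 kg; the yield ratio, glass ÷ batch: 90.73%.

Batch per 2000 kg melt:
  Material A: 759.1 kg
  Feed B: 475.0 kg
  Raw C: 330.9 kg
  Ingredient D: 330.8 kg
  Feed E: 308.5 kg
Total batch = 2204 kg; LOI loss = 204.2 kg; yield = 90.73%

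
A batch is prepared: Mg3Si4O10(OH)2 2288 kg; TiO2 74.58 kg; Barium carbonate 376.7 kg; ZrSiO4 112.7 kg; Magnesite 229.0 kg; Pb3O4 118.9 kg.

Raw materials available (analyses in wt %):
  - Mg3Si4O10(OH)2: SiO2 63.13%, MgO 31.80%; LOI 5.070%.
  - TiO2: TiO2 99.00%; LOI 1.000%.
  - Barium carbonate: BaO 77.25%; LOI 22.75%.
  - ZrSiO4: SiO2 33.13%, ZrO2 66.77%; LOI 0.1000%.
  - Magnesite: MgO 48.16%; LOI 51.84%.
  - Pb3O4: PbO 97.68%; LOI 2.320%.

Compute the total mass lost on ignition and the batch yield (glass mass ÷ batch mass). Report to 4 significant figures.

LOI loss = 324.0 kg; glass = 2876 kg; yield = 89.87%

The working math keeps exact precision at every stage; values along the way are printed rounded to four significant digits between the steps; every reported number carries a single rounding. Derived quantities, which include totals, ignition loss, six oxide percentages, yield, glass mass, are computed at full float precision, as given in either problem or answer, starting from the weights per 2876 kg of glass.
LOI of each material in turn:
  Mg3Si4O10(OH)2: 2288 × 0.05070 = 116.0 kg
  TiO2: 74.58 × 0.01000 = 0.7458 kg
  Barium carbonate: 376.7 × 0.2275 = 85.70 kg
  ZrSiO4: 112.7 × 0.001000 = 0.1127 kg
  Magnesite: 229.0 × 0.5184 = 118.7 kg
  Pb3O4: 118.9 × 0.02320 = 2.758 kg
Total LOI = 324.0 kg
Glass = batch − LOI = 3200 − 324.0 = 2876 kg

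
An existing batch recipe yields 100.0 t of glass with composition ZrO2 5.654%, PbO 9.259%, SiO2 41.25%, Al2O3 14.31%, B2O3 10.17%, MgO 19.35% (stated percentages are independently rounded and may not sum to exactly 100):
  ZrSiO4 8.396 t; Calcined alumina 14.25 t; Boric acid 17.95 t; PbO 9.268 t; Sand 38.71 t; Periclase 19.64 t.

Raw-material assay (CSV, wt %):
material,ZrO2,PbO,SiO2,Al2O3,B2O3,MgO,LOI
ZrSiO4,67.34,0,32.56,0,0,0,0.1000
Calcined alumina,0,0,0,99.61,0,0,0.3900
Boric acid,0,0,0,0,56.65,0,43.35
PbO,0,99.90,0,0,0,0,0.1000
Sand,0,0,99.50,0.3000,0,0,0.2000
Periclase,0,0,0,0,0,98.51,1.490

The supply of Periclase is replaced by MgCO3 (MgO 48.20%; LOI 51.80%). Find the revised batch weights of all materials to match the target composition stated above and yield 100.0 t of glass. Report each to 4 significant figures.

All internal work holds full float precision from start to finish. In-progress results appear rounded to four significant figures in the working — a single rounding yields each reported result. Derived quantities, including six oxide percentages, totals, yield, glass mass, LOI, are rebuilt using the weight values for 100.0 t of glass at full float precision, as set out in the problem or answer text.
Oxide-by-oxide targets in 100.0 t glass:
  ZrO2: 5.654% × 100.0 = 5.654 t
  PbO: 9.259% × 100.0 = 9.259 t
  SiO2: 41.25% × 100.0 = 41.25 t
  Al2O3: 14.31% × 100.0 = 14.31 t
  B2O3: 10.17% × 100.0 = 10.17 t
  MgO: 19.35% × 100.0 = 19.35 t
Per-oxide balance check per the reported batch figures, at the basis given (sums match the target masses once rounding is allowed for):
  ZrO2: 8.396·0.6734 = 5.654 t (target 5.654 t)
  PbO: 9.268·0.9990 = 9.259 t (target 9.259 t)
  SiO2: 8.396·0.3256 + 38.71·0.9950 = 41.25 t (target 41.25 t)
  Al2O3: 14.25·0.9961 + 38.71·0.003000 = 14.31 t (target 14.31 t)
  B2O3: 17.95·0.5665 = 10.17 t (target 10.17 t)
  MgO: 40.15·0.4820 = 19.35 t (target 19.35 t)
Consistency of the glass mass: total charge less LOI = 99.99 t (oxide target masses add up to 99.99 t; with the basis standing at 100.0 t — any gap is answer rounding).
Batch grand total — Σ batch = 128.7 t; Σ batch·LOI gives LOI loss = 28.73 t; yield, glass over the total, = 77.68%.

Revised batch per 100.0 t glass:
  ZrSiO4: 8.396 t
  Calcined alumina: 14.25 t
  Boric acid: 17.95 t
  PbO: 9.268 t
  Sand: 38.71 t
  MgCO3: 40.15 t
Total batch = 128.7 t; LOI loss = 28.73 t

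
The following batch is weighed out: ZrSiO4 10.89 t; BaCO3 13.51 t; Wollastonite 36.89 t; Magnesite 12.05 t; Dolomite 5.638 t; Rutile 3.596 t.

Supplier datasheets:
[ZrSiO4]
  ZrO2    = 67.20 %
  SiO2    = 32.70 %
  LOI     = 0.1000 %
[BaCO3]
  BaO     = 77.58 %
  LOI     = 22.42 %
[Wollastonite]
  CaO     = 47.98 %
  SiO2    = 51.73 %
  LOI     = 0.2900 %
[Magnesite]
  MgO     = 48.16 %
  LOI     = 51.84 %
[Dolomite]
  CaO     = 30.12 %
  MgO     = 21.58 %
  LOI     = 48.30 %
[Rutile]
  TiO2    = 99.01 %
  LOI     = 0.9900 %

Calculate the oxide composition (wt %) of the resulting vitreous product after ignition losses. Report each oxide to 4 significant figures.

Glass mass = 70.42 t (batch 82.57 − LOI 12.15).
Composition: ZrO2 10.39%, CaO 27.55%, TiO2 5.056%, MgO 9.968%, BaO 14.88%, SiO2 32.16%

All arithmetic holds full precision at each step. Working values are displayed rounded off to 4 significant figures in the printout; each reported result includes exactly one rounding; all derived quantities (the totals, the six compositions, glass mass, yield, LOI) are carried from the weighed amounts for 70.42 t of glass in full precision, as they appear in either problem or answer.
Delivered oxide masses:
  ZrO2: 10.89·0.6720 = 7.318 t
  CaO: 36.89·0.4798 + 5.638·0.3012 = 19.40 t
  TiO2: 3.596·0.9901 = 3.560 t
  MgO: 12.05·0.4816 + 5.638·0.2158 = 7.020 t
  BaO: 13.51·0.7758 = 10.48 t
  SiO2: 10.89·0.3270 + 36.89·0.5173 = 22.64 t
LOI: 10.89·0.001000 + 13.51·0.2242 + 36.89·0.002900 + 12.05·0.5184 + 5.638·0.4830 + 3.596·0.009900 = 12.15 t
Glass = total batch minus LOI = 82.57 − 12.15 = 70.42 t (consistent with Σ oxide mass)
wt % = 100 × oxide mass / glass mass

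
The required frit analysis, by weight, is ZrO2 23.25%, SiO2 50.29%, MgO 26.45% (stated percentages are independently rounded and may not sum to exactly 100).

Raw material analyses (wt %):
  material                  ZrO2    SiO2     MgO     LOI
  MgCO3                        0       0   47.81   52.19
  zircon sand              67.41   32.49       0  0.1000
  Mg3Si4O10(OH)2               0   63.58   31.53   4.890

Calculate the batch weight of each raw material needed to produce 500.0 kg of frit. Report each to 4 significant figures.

Each numeric step maintains full float precision in every operation. In-progress results appear, rounded to four significant figures, in the working. Each reported number undergoes a single rounding; the derived quantities are computed using the weight values at 500.0 kg of glass at full precision (the yield, the totals, LOI, net glass mass, the three compositions), exactly as shown in the problem or the answer.
Per-oxide target masses for 500.0 kg frit:
  ZrO2: 23.25% × 500.0 = 116.2 kg
  SiO2: 50.29% × 500.0 = 251.4 kg
  MgO: 26.45% × 500.0 = 132.2 kg
Checking each oxide sum from the weights as reported, versus the basis set out (summed amounts equal target values once rounding is allowed for):
  ZrO2: 172.5·0.6741 = 116.3 kg (target 116.2 kg)
  SiO2: 172.5·0.3249 + 307.4·0.6358 = 251.5 kg (target 251.4 kg)
  MgO: 73.92·0.4781 + 307.4·0.3153 = 132.3 kg (target 132.2 kg)
Mass balance on the glass: whole batch net of LOI = 500.0 kg (summing oxide targets gives 500.0 kg; the stated basis being 500.0 kg — a pure rounding effect).
Summing the batch: Σ batch = 553.8 kg; LOI removed, Σ of batch·LOI: 53.78 kg; glass ÷ batch gives a yield of 90.29%.

Batch per 500.0 kg frit:
  MgCO3: 73.92 kg
  zircon sand: 172.5 kg
  Mg3Si4O10(OH)2: 307.4 kg
Total batch = 553.8 kg; LOI loss = 53.78 kg; yield = 90.29%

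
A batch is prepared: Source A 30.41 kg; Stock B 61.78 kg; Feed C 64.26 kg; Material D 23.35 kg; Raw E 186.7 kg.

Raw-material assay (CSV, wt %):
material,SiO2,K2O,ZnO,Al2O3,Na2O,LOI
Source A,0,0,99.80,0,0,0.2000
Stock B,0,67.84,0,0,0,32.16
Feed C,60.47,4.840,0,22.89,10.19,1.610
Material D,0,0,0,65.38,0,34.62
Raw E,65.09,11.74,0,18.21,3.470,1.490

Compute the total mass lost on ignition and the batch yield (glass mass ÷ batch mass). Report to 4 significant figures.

The working math runs at full precision from start to finish — the intermediate values are printed rounded off to 4 significant digits as written. Every reported number is rounded just once; the derived quantities are recomputed from the batch weights at 334.7 kg of glass in exact precision (the five compositions, LOI, yield, glass mass, the totals) as they appear in problem or answer.
Per-material ignition loss:
  Source A: 30.41 × 0.002000 = 0.06082 kg
  Stock B: 61.78 × 0.3216 = 19.87 kg
  Feed C: 64.26 × 0.01610 = 1.035 kg
  Material D: 23.35 × 0.3462 = 8.084 kg
  Raw E: 186.7 × 0.01490 = 2.782 kg
Total LOI = 31.83 kg
Glass = batch − LOI = 366.5 − 31.83 = 334.7 kg

LOI loss = 31.83 kg; glass = 334.7 kg; yield = 91.32%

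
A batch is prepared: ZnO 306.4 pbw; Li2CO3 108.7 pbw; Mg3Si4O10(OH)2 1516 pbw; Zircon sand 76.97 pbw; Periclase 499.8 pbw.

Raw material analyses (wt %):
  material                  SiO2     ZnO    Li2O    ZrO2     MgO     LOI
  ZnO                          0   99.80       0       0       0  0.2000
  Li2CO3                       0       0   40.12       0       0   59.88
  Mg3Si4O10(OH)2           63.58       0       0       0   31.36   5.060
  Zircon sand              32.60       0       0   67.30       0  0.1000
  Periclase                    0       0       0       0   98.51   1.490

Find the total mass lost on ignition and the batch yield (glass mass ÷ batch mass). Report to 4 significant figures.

Intermediates are displayed, rounded to four significant figures, as written; all arithmetic keeps full precision in all steps. Every reported result takes just one rounding — all derived quantities are computed starting from the weights per 2358 pbw of glass at full precision (glass mass, the yield, LOI, the five compositions, the totals), as written in either problem or answer.
Each material's LOI contribution:
  ZnO: 306.4 × 0.002000 = 0.6128 pbw
  Li2CO3: 108.7 × 0.5988 = 65.09 pbw
  Mg3Si4O10(OH)2: 1516 × 0.05060 = 76.71 pbw
  Zircon sand: 76.97 × 0.001000 = 0.07697 pbw
  Periclase: 499.8 × 0.01490 = 7.447 pbw
Total LOI = 149.9 pbw
Glass = batch − LOI = 2508 − 149.9 = 2358 pbw

LOI loss = 149.9 pbw; glass = 2358 pbw; yield = 94.02%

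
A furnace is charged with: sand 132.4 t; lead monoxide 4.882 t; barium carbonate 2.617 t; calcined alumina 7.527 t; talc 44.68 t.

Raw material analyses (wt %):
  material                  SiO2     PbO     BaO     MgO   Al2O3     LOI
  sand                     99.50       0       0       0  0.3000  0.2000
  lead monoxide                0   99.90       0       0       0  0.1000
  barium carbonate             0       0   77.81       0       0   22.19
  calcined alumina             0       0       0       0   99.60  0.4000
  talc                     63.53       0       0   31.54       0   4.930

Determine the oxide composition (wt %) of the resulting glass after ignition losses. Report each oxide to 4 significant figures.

The intermediate values are printed rounded to 4 significant digits in the working; the working math runs at full float precision at each step; a single rounding completes every reported figure — derived quantities, including the totals, the yield, five oxide percentages, net glass mass, LOI, are recomputed from the weighed amounts for 189.0 t of glass at full float precision exactly as printed in either problem or answer.
Oxide masses out of the charge:
  SiO2: 132.4·0.9950 + 44.68·0.6353 = 160.1 t
  PbO: 4.882·0.9990 = 4.877 t
  BaO: 2.617·0.7781 = 2.036 t
  MgO: 44.68·0.3154 = 14.09 t
  Al2O3: 132.4·0.003000 + 7.527·0.9960 = 7.894 t
LOI: 132.4·0.002000 + 4.882·0.001000 + 2.617·0.2219 + 7.527·0.004000 + 44.68·0.04930 = 3.083 t
Glass = total batch minus LOI = 192.1 − 3.083 = 189.0 t (consistent with Σ oxide mass)
oxide / glass × 100 gives the wt %

Glass mass = 189.0 t (batch 192.1 − LOI 3.083).
Composition: SiO2 84.71%, PbO 2.580%, BaO 1.077%, MgO 7.455%, Al2O3 4.176%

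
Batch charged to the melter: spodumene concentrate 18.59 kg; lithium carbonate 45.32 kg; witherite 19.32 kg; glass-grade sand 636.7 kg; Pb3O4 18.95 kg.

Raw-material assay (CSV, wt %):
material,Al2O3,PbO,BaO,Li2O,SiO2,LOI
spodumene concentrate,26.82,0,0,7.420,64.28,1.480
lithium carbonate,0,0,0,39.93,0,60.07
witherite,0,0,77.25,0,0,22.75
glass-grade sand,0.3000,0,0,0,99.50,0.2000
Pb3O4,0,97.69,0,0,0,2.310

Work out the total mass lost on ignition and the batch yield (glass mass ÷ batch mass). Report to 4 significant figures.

LOI loss = 33.61 kg; glass = 705.3 kg; yield = 95.45%

Each numeric step keeps full float precision at all times — mid-chain values are displayed, rounded to four significant digits, between the steps. A single rounding completes every reported figure. Derived quantities, including LOI, the five compositions, the totals, the yield, glass mass, are computed starting from the weights per 705.3 kg of glass in full float precision as given in problem or answer.
Each material's LOI contribution:
  spodumene concentrate: 18.59 × 0.01480 = 0.2751 kg
  lithium carbonate: 45.32 × 0.6007 = 27.22 kg
  witherite: 19.32 × 0.2275 = 4.395 kg
  glass-grade sand: 636.7 × 0.002000 = 1.273 kg
  Pb3O4: 18.95 × 0.02310 = 0.4377 kg
Total LOI = 33.61 kg
Glass = batch − LOI = 738.9 − 33.61 = 705.3 kg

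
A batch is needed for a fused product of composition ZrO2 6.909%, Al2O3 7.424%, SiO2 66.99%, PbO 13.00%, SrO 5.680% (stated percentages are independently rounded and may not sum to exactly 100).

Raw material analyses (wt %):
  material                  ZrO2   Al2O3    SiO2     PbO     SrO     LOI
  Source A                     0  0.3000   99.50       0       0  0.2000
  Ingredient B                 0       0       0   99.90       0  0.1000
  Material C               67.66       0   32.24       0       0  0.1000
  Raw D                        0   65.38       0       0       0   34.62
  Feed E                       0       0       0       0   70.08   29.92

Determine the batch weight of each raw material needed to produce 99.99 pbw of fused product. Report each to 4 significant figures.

Batch per 99.99 pbw fused product:
  Source A: 64.01 pbw
  Ingredient B: 13.01 pbw
  Material C: 10.21 pbw
  Raw D: 11.06 pbw
  Feed E: 8.104 pbw
Total batch = 106.4 pbw; LOI loss = 6.405 pbw; yield = 93.98%

Values along the way are printed (rounded to 4 significant figures) between the steps; the working math runs at full precision at each step; a single rounding yields every reported figure. The derived quantities, which include totals, yield, ignition loss, five oxide percentages, glass mass, are rebuilt at exact precision, as given in problem or answer, using the weight values on 99.99 pbw of glass.
The oxide mass targets at 99.99 pbw fused product:
  ZrO2: 6.909% × 99.99 = 6.908 pbw
  Al2O3: 7.424% × 99.99 = 7.423 pbw
  SiO2: 66.99% × 99.99 = 66.98 pbw
  PbO: 13.00% × 99.99 = 13.00 pbw
  SrO: 5.680% × 99.99 = 5.679 pbw
Sums-versus-targets review working from each reported weight, relative to the basis at hand (target by target, the sums agree exact up to rounding of places):
  ZrO2: 10.21·0.6766 = 6.908 pbw (target 6.908 pbw)
  Al2O3: 64.01·0.003000 + 11.06·0.6538 = 7.423 pbw (target 7.423 pbw)
  SiO2: 64.01·0.9950 + 10.21·0.3224 = 66.98 pbw (target 66.98 pbw)
  PbO: 13.01·0.9990 = 13.00 pbw (target 13.00 pbw)
  SrO: 8.104·0.7008 = 5.679 pbw (target 5.679 pbw)
Glass-mass bookkeeping: net batch after ignition = 99.99 pbw (oxide target masses add up to 99.99 pbw; against the stated basis, 99.99 pbw — differing by rounding only).
Summing the batch: Σ batch = 106.4 pbw; ignition loss, Σ(batch × LOI) = 6.405 pbw; yield, glass over the total, = 93.98%.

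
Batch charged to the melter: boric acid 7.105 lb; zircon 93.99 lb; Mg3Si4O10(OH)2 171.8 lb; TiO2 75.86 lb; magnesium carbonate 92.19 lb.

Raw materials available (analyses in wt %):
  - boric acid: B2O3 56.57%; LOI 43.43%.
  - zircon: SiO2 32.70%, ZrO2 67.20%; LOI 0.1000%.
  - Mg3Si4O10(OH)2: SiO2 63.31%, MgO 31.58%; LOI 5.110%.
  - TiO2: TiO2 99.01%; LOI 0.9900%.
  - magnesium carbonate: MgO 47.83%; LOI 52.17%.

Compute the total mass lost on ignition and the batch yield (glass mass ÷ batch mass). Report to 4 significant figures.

Working values are printed, with 4-significant-figure rounding, when written out; all internal work runs at full float precision end to end. Every reported value is rounded just once; all derived quantities, which include five oxide percentages, yield, totals, glass mass, LOI, are re-derived in full float precision, as given in problem or answer, from the weighed amounts on 380.1 lb of glass.
LOI of each material in turn:
  boric acid: 7.105 × 0.4343 = 3.086 lb
  zircon: 93.99 × 0.001000 = 0.09399 lb
  Mg3Si4O10(OH)2: 171.8 × 0.05110 = 8.779 lb
  TiO2: 75.86 × 0.009900 = 0.7510 lb
  magnesium carbonate: 92.19 × 0.5217 = 48.10 lb
Total LOI = 60.81 lb
Glass = batch − LOI = 440.9 − 60.81 = 380.1 lb

LOI loss = 60.81 lb; glass = 380.1 lb; yield = 86.21%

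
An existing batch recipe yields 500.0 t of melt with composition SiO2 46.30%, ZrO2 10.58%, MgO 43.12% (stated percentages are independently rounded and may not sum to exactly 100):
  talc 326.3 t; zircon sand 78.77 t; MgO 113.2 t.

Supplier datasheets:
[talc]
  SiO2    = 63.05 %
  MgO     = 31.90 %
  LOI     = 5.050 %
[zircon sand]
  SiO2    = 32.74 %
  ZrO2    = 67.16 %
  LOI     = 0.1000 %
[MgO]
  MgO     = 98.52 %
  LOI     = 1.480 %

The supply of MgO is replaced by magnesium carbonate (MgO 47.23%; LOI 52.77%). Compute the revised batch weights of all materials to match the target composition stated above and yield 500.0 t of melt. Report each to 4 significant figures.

Revised batch per 500.0 t melt:
  talc: 326.3 t
  zircon sand: 78.77 t
  magnesium carbonate: 236.1 t
Total batch = 641.2 t; LOI loss = 141.1 t

Intermediates appear, rounded to 4 significant figures, on the page — the whole derivation carries full precision throughout; a single rounding completes every reported figure — all derived quantities are computed from the batch weights for 500.0 t of glass in exact precision (yield, totals, glass mass, ignition loss, three oxide percentages) as given in the question or the answer.
Target oxide masses per 500.0 t melt:
  SiO2: 46.30% × 500.0 = 231.5 t
  ZrO2: 10.58% × 500.0 = 52.90 t
  MgO: 43.12% × 500.0 = 215.6 t
A balance pass over the oxides, working from each reported weight, under the basis named above (sums match the target masses inside rounding margins):
  SiO2: 326.3·0.6305 + 78.77·0.3274 = 231.5 t (target 231.5 t)
  ZrO2: 78.77·0.6716 = 52.90 t (target 52.90 t)
  MgO: 326.3·0.3190 + 236.1·0.4723 = 215.6 t (target 215.6 t)
Mass balance on the glass: total batch − LOI = 500.0 t (oxide target masses add up to 500.0 t; with the basis standing at 500.0 t — differing by rounding only).
Batch total: Σ batch = 641.2 t; loss to ignition Σ batch·LOI = 141.1 t; yield = glass ÷ total batch = 77.99%.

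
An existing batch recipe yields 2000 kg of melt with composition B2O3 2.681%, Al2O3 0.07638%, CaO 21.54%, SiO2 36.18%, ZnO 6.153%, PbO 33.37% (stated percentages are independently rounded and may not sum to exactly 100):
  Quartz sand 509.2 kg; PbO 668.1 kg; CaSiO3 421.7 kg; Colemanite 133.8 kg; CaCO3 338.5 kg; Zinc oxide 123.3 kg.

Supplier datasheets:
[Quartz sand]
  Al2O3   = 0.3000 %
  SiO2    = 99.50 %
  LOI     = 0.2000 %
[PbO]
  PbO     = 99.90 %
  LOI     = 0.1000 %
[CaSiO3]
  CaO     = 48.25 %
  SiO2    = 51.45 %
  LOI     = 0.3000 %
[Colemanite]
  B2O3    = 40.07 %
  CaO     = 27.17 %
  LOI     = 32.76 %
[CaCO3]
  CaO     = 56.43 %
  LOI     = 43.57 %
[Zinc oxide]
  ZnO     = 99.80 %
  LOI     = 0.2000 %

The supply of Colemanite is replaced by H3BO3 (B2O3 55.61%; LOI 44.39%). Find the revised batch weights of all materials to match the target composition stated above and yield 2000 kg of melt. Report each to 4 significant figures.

In-progress results appear (rounded to 4 significant figures) in the working; all internal work carries full precision in every operation; exactly one rounding is applied to each reported result. The derived quantities are carried at full precision (net glass mass, ignition loss, the yield, six oxide percentages, totals) from the weighed amounts at 2000 kg of glass, as quoted within the problem or the answer.
Oxide mass targets, per 2000 kg melt:
  B2O3: 2.681% × 2000 = 53.62 kg
  Al2O3: 0.07638% × 2000 = 1.528 kg
  CaO: 21.54% × 2000 = 430.8 kg
  SiO2: 36.18% × 2000 = 723.6 kg
  ZnO: 6.153% × 2000 = 123.1 kg
  PbO: 33.37% × 2000 = 667.4 kg
Balance tally, oxide-wise, given the weights on record, against the basis in use (sums match the target masses within answer rounding):
  B2O3: 96.42·0.5561 = 53.62 kg (target 53.62 kg)
  Al2O3: 509.2·0.003000 = 1.528 kg (target 1.528 kg)
  CaO: 421.7·0.4825 + 402.9·0.5643 = 430.8 kg (target 430.8 kg)
  SiO2: 509.2·0.9950 + 421.7·0.5145 = 723.6 kg (target 723.6 kg)
  ZnO: 123.3·0.9980 = 123.1 kg (target 123.1 kg)
  PbO: 668.1·0.9990 = 667.4 kg (target 667.4 kg)
The glass-mass cross-check: total charge less LOI = 2000 kg (oxide target masses add up to 2000 kg; with the basis standing at 2000 kg — gaps are rounding artifacts).
Batch total: Σ batch = 2222 kg; the LOI term Σ batch·LOI equals 221.5 kg; yield = glass ÷ total batch = 90.03%.

Revised batch per 2000 kg melt:
  Quartz sand: 509.2 kg
  PbO: 668.1 kg
  CaSiO3: 421.7 kg
  H3BO3: 96.42 kg
  CaCO3: 402.9 kg
  Zinc oxide: 123.3 kg
Total batch = 2222 kg; LOI loss = 221.5 kg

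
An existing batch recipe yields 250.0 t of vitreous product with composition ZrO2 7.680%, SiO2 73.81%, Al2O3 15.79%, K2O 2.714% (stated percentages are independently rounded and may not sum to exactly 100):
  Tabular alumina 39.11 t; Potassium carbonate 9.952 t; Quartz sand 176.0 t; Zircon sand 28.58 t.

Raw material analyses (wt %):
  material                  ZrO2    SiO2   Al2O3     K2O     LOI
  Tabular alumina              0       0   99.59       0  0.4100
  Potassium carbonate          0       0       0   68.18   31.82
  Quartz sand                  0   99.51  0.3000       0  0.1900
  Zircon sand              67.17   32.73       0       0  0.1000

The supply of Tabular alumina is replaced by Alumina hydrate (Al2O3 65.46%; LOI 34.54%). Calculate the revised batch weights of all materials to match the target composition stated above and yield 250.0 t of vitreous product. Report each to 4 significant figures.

Values along the way are shown rounded to 4 significant figures in the printout; all arithmetic runs at exact precision all the way through — a single rounding produces each reported value; derived quantities, including totals, the yield, net glass mass, the four compositions, LOI, are carried starting from the weights at 250.0 t of glass in full precision exactly as shown in either problem or answer.
Oxide-by-oxide targets in 250.0 t vitreous product:
  ZrO2: 7.680% × 250.0 = 19.20 t
  SiO2: 73.81% × 250.0 = 184.5 t
  Al2O3: 15.79% × 250.0 = 39.48 t
  K2O: 2.714% × 250.0 = 6.785 t
Checking each oxide sum with the batch weights as given, against the basis in use (target by target, the sums agree given rounding of the digits):
  ZrO2: 28.58·0.6717 = 19.20 t (target 19.20 t)
  SiO2: 176.0·0.9951 + 28.58·0.3273 = 184.5 t (target 184.5 t)
  Al2O3: 59.50·0.6546 + 176.0·0.003000 = 39.48 t (target 39.48 t)
  K2O: 9.952·0.6818 = 6.785 t (target 6.785 t)
The glass-mass cross-check: net batch after ignition = 250.0 t (targets for the oxides total 250.0 t; the stated basis being 250.0 t — a pure rounding effect).
Batch total: Σ batch = 274.0 t; Σ batch·LOI gives LOI loss = 24.08 t; as yield: glass ÷ batch → 91.21%.

Revised batch per 250.0 t vitreous product:
  Alumina hydrate: 59.50 t
  Potassium carbonate: 9.952 t
  Quartz sand: 176.0 t
  Zircon sand: 28.58 t
Total batch = 274.0 t; LOI loss = 24.08 t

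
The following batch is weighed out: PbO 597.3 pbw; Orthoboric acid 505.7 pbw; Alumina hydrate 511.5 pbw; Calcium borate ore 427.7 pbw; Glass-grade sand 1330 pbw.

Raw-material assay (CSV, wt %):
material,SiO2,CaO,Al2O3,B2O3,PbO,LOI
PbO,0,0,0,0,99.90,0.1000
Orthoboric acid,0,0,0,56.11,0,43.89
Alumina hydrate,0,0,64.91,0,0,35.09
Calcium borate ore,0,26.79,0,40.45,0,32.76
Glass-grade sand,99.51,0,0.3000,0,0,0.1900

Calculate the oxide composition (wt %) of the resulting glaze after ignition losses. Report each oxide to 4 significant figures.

Glass mass = 2828 pbw (batch 3372 − LOI 544.7).
Composition: SiO2 46.81%, CaO 4.052%, Al2O3 11.88%, B2O3 16.15%, PbO 21.10%

Each numeric step holds exact precision throughout; the intermediate values are shown, with 4-significant-figure rounding, across the worked steps; every reported result includes exactly one rounding — the derived quantities (the yield, LOI, the totals, five oxide percentages, net glass mass) are rebuilt from the batch weights for 2828 pbw of glass at full precision, as they appear in the problem or answer text.
Per-oxide mass from batch:
  SiO2: 1330·0.9951 = 1323 pbw
  CaO: 427.7·0.2679 = 114.6 pbw
  Al2O3: 511.5·0.6491 + 1330·0.003000 = 336.0 pbw
  B2O3: 505.7·0.5611 + 427.7·0.4045 = 456.8 pbw
  PbO: 597.3·0.9990 = 596.7 pbw
LOI: 597.3·0.001000 + 505.7·0.4389 + 511.5·0.3509 + 427.7·0.3276 + 1330·0.001900 = 544.7 pbw
batch − LOI leaves glass = 3372 − 544.7 = 2828 pbw (= the summed oxide contributions)
each wt % is 100 × oxide ÷ glass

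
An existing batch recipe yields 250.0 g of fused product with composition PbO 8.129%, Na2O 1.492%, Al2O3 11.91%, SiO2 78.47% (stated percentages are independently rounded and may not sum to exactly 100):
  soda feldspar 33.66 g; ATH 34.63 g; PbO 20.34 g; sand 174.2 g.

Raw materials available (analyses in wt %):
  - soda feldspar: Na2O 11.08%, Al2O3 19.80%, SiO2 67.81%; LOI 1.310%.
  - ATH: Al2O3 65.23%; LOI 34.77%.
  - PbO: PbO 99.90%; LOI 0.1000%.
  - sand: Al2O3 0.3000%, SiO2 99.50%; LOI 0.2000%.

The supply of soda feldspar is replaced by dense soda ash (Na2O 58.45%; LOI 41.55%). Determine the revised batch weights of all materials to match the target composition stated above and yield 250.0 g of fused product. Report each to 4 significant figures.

Revised batch per 250.0 g fused product:
  dense soda ash: 6.382 g
  ATH: 44.74 g
  PbO: 20.34 g
  sand: 197.2 g
Total batch = 268.7 g; LOI loss = 18.62 g

Intermediates are shown, rounded to 4 significant figures, at each printed step; exact precision is kept through every step — every reported value is rounded a single time. Derived quantities (yield, the four compositions, LOI, totals, net glass mass) are computed from the weighed amounts at 250.0 g of glass in exact precision as written in the problem or answer text.
Target oxide masses per 250.0 g fused product:
  PbO: 8.129% × 250.0 = 20.32 g
  Na2O: 1.492% × 250.0 = 3.730 g
  Al2O3: 11.91% × 250.0 = 29.78 g
  SiO2: 78.47% × 250.0 = 196.2 g
Checking each oxide sum per the reported batch figures, under the basis named above (delivered sums recover each target given rounding of the digits):
  PbO: 20.34·0.9990 = 20.32 g (target 20.32 g)
  Na2O: 6.382·0.5845 = 3.730 g (target 3.730 g)
  Al2O3: 44.74·0.6523 + 197.2·0.003000 = 29.78 g (target 29.78 g)
  SiO2: 197.2·0.9950 = 196.2 g (target 196.2 g)
Mass balance on the glass: batch total minus LOI = 250.0 g (per-oxide target masses sum to 250.0 g; stated basis 250.0 g — rounding explains the deltas).
Batch grand total — Σ batch = 268.7 g; Σ batch·LOI gives LOI loss = 18.62 g; yield, glass over the total, = 93.07%.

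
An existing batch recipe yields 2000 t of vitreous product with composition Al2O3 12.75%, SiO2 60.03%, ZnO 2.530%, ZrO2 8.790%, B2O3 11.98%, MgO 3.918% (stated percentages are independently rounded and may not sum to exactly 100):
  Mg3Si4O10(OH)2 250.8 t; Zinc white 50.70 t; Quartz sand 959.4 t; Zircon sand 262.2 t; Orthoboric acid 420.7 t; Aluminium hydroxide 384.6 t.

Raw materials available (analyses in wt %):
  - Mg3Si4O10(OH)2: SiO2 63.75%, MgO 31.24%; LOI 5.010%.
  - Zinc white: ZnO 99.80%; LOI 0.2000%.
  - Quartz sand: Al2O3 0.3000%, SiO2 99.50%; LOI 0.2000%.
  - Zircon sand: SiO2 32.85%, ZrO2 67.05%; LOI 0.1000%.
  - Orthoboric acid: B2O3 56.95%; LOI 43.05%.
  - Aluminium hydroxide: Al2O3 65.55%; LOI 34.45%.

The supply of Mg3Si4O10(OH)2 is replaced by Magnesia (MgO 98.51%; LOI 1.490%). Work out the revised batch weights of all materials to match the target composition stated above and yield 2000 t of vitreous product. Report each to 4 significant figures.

Revised batch per 2000 t vitreous product:
  Magnesia: 79.55 t
  Zinc white: 50.70 t
  Quartz sand: 1120 t
  Zircon sand: 262.2 t
  Orthoboric acid: 420.7 t
  Aluminium hydroxide: 383.9 t
Total batch = 2317 t; LOI loss = 317.2 t

Each numeric step carries exact precision through every step; mid-chain values appear, rounded to four significant figures, across the worked steps — every reported result is rounded just once — derived quantities are computed in exact precision (the totals, net glass mass, six oxide percentages, LOI, the yield) from the weighed amounts on 2000 t of glass, as they appear in the problem or the answer.
Oxide-by-oxide targets in 2000 t vitreous product:
  Al2O3: 12.75% × 2000 = 255.0 t
  SiO2: 60.03% × 2000 = 1201 t
  ZnO: 2.530% × 2000 = 50.60 t
  ZrO2: 8.790% × 2000 = 175.8 t
  B2O3: 11.98% × 2000 = 239.6 t
  MgO: 3.918% × 2000 = 78.36 t
Balance tally, oxide-wise, using the reported weights, relative to the basis at hand (sum by sum, the targets are met once rounding is allowed for):
  Al2O3: 1120·0.003000 + 383.9·0.6555 = 255.0 t (target 255.0 t)
  SiO2: 1120·0.9950 + 262.2·0.3285 = 1201 t (target 1201 t)
  ZnO: 50.70·0.9980 = 50.60 t (target 50.60 t)
  ZrO2: 262.2·0.6705 = 175.8 t (target 175.8 t)
  B2O3: 420.7·0.5695 = 239.6 t (target 239.6 t)
  MgO: 79.55·0.9851 = 78.36 t (target 78.36 t)
Glass-mass bookkeeping: batch Σ − ignition loss = 2000 t (per-oxide target masses sum to 2000 t; against the stated basis, 2000 t — deltas are rounding alone).
Total batch = Σ batch = 2317 t; ignition loss, Σ(batch × LOI) = 317.2 t; yield: glass divided by total = 86.31%.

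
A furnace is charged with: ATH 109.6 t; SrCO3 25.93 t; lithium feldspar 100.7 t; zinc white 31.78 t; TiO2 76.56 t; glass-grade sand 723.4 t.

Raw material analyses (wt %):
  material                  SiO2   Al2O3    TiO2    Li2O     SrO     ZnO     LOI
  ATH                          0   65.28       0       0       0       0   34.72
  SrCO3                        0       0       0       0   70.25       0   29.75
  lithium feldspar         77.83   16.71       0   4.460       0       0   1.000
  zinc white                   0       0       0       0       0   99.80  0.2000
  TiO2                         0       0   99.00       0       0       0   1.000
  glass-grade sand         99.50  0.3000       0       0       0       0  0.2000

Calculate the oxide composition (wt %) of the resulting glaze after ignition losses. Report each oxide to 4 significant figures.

Glass mass = 1019 t (batch 1068 − LOI 49.05).
Composition: SiO2 78.33%, Al2O3 8.886%, TiO2 7.439%, Li2O 0.4408%, SrO 1.788%, ZnO 3.113%

All arithmetic holds exact precision throughout. Rounding to four significant figures extends to each working value as printed; each reported result is rounded once only. The derived quantities (the totals, yield, LOI, six oxide percentages, net glass mass) are re-derived in full precision starting from the weights for 1019 t of glass, exactly as shown in question or answer.
Oxide masses out of the charge:
  SiO2: 100.7·0.7783 + 723.4·0.9950 = 798.2 t
  Al2O3: 109.6·0.6528 + 100.7·0.1671 + 723.4·0.003000 = 90.54 t
  TiO2: 76.56·0.9900 = 75.79 t
  Li2O: 100.7·0.04460 = 4.491 t
  SrO: 25.93·0.7025 = 18.22 t
  ZnO: 31.78·0.9980 = 31.72 t
LOI: 109.6·0.3472 + 25.93·0.2975 + 100.7·0.01000 + 31.78·0.002000 + 76.56·0.01000 + 723.4·0.002000 = 49.05 t
Glass mass = batch − LOI = 1068 − 49.05 = 1019 t (the oxide masses sum to this)
oxide / glass × 100 gives the wt %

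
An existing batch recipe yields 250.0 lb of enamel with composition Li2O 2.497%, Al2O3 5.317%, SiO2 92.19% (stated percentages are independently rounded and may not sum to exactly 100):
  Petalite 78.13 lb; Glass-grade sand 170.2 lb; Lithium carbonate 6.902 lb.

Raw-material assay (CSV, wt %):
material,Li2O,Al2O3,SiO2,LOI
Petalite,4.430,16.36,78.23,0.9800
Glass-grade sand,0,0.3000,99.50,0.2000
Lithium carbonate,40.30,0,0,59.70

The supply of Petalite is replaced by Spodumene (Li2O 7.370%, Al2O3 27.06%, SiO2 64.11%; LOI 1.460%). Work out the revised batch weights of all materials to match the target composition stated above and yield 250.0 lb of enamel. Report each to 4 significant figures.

Revised batch per 250.0 lb enamel:
  Spodumene: 46.89 lb
  Glass-grade sand: 201.4 lb
  Lithium carbonate: 6.915 lb
Total batch = 255.2 lb; LOI loss = 5.216 lb

In-progress results are printed (rounded to four significant digits) within the worked lines — all arithmetic maintains full precision at every stage. Every reported result is rounded just once — the derived quantities (LOI, yield, glass mass, the totals, the three compositions) are recomputed from the batch weights on 250.0 lb of glass at full float precision as set out in the problem or the answer.
The oxide mass targets at 250.0 lb enamel:
  Li2O: 2.497% × 250.0 = 6.242 lb
  Al2O3: 5.317% × 250.0 = 13.29 lb
  SiO2: 92.19% × 250.0 = 230.5 lb
Checking each oxide sum applying the batch weights above, versus the basis set out (oxide sums agree with the targets given rounding of the digits):
  Li2O: 46.89·0.07370 + 6.915·0.4030 = 6.243 lb (target 6.242 lb)
  Al2O3: 46.89·0.2706 + 201.4·0.003000 = 13.29 lb (target 13.29 lb)
  SiO2: 46.89·0.6411 + 201.4·0.9950 = 230.5 lb (target 230.5 lb)
Mass balance on the glass: Σ batch − LOI loss = 250.0 lb (the targets, summed, come to 250.0 lb; the stated basis being 250.0 lb — rounding explains the deltas).
Batch grand total — Σ batch = 255.2 lb; Σ batch·LOI gives LOI loss = 5.216 lb; glass ÷ batch gives a yield of 97.96%.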